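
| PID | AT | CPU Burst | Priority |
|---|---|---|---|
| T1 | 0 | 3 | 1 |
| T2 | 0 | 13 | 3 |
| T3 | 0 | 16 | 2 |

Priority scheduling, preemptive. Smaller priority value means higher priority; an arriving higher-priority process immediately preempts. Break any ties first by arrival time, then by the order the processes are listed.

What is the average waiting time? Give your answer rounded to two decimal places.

Schedule: | T1 0-3 | T3 3-19 | T2 19-32 |
Completion: T1=3  T2=32  T3=19
Turnaround (C−A): T1=3  T2=32  T3=19
Waiting times: T1=0, T2=19, T3=3
Average waiting = (0+19+3) / 3 = 22/3 = 7.33

7.33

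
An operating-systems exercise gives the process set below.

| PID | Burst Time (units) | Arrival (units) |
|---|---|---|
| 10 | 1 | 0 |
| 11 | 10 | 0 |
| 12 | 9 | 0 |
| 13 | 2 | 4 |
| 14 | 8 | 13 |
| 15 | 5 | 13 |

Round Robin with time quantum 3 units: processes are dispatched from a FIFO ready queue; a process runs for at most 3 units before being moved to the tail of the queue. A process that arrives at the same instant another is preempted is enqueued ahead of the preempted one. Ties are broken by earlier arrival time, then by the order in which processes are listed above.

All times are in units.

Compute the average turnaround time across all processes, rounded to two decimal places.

Timeline: | 10 0-1 | 11 1-4 | 12 4-7 | 13 7-9 | 11 9-12 | 12 12-15 | 11 15-18 | 14 18-21 | 15 21-24 | 12 24-27 | 11 27-28 | 14 28-31 | 15 31-33 | 14 33-35 |
Completion: 10=1  11=28  12=27  13=9  14=35  15=33
Turnaround times: 10=1, 11=28, 12=27, 13=5, 14=22, 15=20
Average turnaround = (1+28+27+5+22+20) / 6 = 103/6 = 17.17

17.17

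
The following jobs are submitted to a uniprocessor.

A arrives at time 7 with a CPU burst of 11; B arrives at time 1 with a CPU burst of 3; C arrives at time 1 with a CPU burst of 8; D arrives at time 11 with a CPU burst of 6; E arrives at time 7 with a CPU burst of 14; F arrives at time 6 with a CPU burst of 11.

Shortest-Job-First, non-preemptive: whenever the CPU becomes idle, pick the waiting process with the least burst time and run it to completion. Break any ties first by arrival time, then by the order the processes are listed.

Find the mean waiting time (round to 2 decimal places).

Gantt: | idle 0-1 | B 1-4 | C 4-12 | D 12-18 | F 18-29 | A 29-40 | E 40-54 |
Completion: A=40  B=4  C=12  D=18  E=54  F=29
Turnaround (C−A): A=33  B=3  C=11  D=7  E=47  F=23
Waiting times: A=22, B=0, C=3, D=1, E=33, F=12
Average waiting = (22+0+3+1+33+12) / 6 = 71/6 = 11.83

11.83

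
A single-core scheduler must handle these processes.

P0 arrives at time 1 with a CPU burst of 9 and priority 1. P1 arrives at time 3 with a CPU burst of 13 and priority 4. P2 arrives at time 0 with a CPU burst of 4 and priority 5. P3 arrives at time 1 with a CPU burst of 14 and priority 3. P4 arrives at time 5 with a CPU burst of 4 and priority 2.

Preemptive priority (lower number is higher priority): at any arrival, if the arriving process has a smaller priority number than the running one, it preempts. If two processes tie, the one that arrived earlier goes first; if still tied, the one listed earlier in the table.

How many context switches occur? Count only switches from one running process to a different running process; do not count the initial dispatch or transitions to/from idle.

Timeline: | P2 0-1 | P0 1-10 | P4 10-14 | P3 14-28 | P1 28-41 | P2 41-44 |
Completion: P0=10  P1=41  P2=44  P3=28  P4=14
Turnaround (C−A): P0=9  P1=38  P2=44  P3=27  P4=9

5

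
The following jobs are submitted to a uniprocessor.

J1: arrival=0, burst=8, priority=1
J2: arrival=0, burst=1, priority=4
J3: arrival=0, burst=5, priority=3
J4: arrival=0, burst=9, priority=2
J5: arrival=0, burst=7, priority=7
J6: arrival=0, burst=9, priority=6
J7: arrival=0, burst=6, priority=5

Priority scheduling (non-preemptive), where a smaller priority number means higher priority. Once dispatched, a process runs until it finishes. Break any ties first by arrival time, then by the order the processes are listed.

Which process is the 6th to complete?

Schedule: | J1 0-8 | J4 8-17 | J3 17-22 | J2 22-23 | J7 23-29 | J6 29-38 | J5 38-45 |
Completion: J1=8  J2=23  J3=22  J4=17  J5=45  J6=38  J7=29
Turnaround (C−A): J1=8  J2=23  J3=22  J4=17  J5=45  J6=38  J7=29
Finish order: J1 → J4 → J3 → J2 → J7 → J6 → J5

J6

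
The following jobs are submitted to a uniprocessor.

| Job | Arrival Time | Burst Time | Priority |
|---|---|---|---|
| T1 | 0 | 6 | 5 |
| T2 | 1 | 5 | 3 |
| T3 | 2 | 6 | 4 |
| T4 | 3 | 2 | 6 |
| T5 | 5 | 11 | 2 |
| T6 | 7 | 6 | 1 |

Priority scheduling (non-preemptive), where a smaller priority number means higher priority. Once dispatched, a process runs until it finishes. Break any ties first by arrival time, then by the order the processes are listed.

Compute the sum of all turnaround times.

126

Timeline: | T1 0-6 | T5 6-17 | T6 17-23 | T2 23-28 | T3 28-34 | T4 34-36 |
Completion: T1=6  T2=28  T3=34  T4=36  T5=17  T6=23
Turnaround (C−A): T1=6  T2=27  T3=32  T4=33  T5=12  T6=16
Turnaround = completion − arrival: T1=6, T2=27, T3=32, T4=33, T5=12, T6=16
Total turnaround = 6 + 27 + 32 + 33 + 12 + 16 = 126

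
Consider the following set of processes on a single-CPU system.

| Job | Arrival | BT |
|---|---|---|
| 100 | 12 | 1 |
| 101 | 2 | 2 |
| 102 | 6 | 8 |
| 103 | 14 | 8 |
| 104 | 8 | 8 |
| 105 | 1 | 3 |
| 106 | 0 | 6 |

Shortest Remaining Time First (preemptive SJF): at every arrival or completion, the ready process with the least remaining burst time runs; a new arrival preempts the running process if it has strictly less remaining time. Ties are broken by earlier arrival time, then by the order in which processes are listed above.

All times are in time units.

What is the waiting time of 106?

Schedule: | 106 0-1 | 105 1-4 | 101 4-6 | 106 6-11 | 102 11-12 | 100 12-13 | 102 13-20 | 104 20-28 | 103 28-36 |
Completion: 100=13  101=6  102=20  103=36  104=28  105=4  106=11
Waiting(106) = turnaround − burst = 11 − 6 = 5

5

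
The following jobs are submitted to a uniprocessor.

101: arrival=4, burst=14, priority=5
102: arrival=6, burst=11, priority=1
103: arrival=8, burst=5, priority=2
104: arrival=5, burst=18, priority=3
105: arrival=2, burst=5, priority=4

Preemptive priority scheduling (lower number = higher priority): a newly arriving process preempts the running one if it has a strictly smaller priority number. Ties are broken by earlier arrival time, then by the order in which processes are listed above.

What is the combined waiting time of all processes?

Timeline: | idle 0-2 | 105 2-5 | 104 5-6 | 102 6-17 | 103 17-22 | 104 22-39 | 105 39-41 | 101 41-55 |
Completion: 101=55  102=17  103=22  104=39  105=41
Turnaround (C−A): 101=51  102=11  103=14  104=34  105=39
Waiting = turnaround − burst: 101=37, 102=0, 103=9, 104=16, 105=34
Total waiting = 37 + 0 + 9 + 16 + 34 = 96

96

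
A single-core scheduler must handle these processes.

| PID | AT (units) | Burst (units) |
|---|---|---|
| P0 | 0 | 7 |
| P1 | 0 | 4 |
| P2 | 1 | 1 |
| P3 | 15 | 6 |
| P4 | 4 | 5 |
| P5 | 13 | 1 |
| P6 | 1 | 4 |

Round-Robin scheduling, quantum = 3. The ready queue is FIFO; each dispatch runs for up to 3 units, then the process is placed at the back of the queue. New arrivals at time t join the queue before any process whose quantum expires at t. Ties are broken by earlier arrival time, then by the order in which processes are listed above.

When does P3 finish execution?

28

Schedule: | P0 0-3 | P1 3-6 | P2 6-7 | P6 7-10 | P0 10-13 | P4 13-16 | P1 16-17 | P6 17-18 | P5 18-19 | P0 19-20 | P3 20-23 | P4 23-25 | P3 25-28 |
Completion: P0=20  P1=17  P2=7  P3=28  P4=25  P5=19  P6=18
Turnaround (C−A): P0=20  P1=17  P2=6  P3=13  P4=21  P5=6  P6=17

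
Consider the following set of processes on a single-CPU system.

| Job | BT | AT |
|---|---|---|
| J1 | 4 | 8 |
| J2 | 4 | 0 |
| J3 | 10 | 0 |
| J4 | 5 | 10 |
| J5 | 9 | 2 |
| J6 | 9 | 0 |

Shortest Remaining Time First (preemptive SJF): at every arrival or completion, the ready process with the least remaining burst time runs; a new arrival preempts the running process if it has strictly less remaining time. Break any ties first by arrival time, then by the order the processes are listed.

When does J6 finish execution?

17

Schedule: | J2 0-4 | J6 4-8 | J1 8-12 | J6 12-17 | J4 17-22 | J5 22-31 | J3 31-41 |
Completion: J1=12  J2=4  J3=41  J4=22  J5=31  J6=17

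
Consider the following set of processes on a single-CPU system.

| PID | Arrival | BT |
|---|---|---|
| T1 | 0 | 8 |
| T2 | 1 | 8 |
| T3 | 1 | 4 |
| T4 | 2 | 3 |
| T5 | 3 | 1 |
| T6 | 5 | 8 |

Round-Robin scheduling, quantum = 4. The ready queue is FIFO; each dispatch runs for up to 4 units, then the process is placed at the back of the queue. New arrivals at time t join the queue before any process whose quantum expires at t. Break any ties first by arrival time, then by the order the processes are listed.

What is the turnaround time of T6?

Timeline: | T1 0-4 | T2 4-8 | T3 8-12 | T4 12-15 | T5 15-16 | T1 16-20 | T6 20-24 | T2 24-28 | T6 28-32 |
Completion: T1=20  T2=28  T3=12  T4=15  T5=16  T6=32
Turnaround (C−A): T1=20  T2=27  T3=11  T4=13  T5=13  T6=27
Turnaround(T6) = completion − arrival = 32 − 5 = 27

27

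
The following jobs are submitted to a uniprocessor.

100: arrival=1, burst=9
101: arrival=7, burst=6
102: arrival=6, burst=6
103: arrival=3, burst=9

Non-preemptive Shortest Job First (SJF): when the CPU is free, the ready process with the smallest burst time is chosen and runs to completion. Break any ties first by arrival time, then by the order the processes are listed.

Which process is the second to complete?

102

Gantt: | idle 0-1 | 100 1-10 | 102 10-16 | 101 16-22 | 103 22-31 |
Completion: 100=10  101=22  102=16  103=31
Finish order: 100 → 102 → 101 → 103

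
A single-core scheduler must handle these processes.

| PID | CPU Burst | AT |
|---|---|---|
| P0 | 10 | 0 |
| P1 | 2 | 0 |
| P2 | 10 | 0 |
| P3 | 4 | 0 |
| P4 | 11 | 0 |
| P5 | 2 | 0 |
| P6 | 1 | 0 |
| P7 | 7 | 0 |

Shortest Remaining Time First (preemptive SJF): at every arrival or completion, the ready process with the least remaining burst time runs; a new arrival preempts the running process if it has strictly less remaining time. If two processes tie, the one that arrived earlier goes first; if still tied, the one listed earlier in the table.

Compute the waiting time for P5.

Timeline: | P6 0-1 | P1 1-3 | P5 3-5 | P3 5-9 | P7 9-16 | P0 16-26 | P2 26-36 | P4 36-47 |
Completion: P0=26  P1=3  P2=36  P3=9  P4=47  P5=5  P6=1  P7=16
Turnaround (C−A): P0=26  P1=3  P2=36  P3=9  P4=47  P5=5  P6=1  P7=16
Waiting(P5) = turnaround − burst = 5 − 2 = 3

3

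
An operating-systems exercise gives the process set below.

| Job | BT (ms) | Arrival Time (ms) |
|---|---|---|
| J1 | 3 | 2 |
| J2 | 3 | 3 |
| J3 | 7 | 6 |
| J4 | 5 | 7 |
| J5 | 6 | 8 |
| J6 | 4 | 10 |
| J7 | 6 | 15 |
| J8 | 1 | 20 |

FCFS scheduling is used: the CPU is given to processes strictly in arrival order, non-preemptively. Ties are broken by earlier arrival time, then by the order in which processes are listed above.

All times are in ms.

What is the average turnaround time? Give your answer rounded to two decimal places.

Gantt: | idle 0-2 | J1 2-5 | J2 5-8 | J3 8-15 | J4 15-20 | J5 20-26 | J6 26-30 | J7 30-36 | J8 36-37 |
Completion: J1=5  J2=8  J3=15  J4=20  J5=26  J6=30  J7=36  J8=37
Turnaround (C−A): J1=3  J2=5  J3=9  J4=13  J5=18  J6=20  J7=21  J8=17
Turnaround times: J1=3, J2=5, J3=9, J4=13, J5=18, J6=20, J7=21, J8=17
Average turnaround = (3+5+9+13+18+20+21+17) / 8 = 106/8 = 13.25

13.25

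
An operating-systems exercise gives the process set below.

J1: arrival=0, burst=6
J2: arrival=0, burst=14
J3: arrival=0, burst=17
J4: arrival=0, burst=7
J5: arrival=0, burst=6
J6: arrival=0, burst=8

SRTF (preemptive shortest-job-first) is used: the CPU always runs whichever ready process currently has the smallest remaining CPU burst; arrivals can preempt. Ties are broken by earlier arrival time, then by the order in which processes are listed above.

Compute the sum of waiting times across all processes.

Schedule: | J1 0-6 | J5 6-12 | J4 12-19 | J6 19-27 | J2 27-41 | J3 41-58 |
Completion: J1=6  J2=41  J3=58  J4=19  J5=12  J6=27
Turnaround (C−A): J1=6  J2=41  J3=58  J4=19  J5=12  J6=27
Waiting = turnaround − burst: J1=0, J2=27, J3=41, J4=12, J5=6, J6=19
Total waiting = 0 + 27 + 41 + 12 + 6 + 19 = 105

105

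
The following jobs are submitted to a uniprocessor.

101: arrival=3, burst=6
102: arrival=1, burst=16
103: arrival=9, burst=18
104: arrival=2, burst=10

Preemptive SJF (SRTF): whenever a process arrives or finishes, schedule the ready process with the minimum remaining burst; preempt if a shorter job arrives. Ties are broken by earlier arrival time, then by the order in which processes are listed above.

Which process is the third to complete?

102

Gantt: | idle 0-1 | 102 1-2 | 104 2-3 | 101 3-9 | 104 9-18 | 102 18-33 | 103 33-51 |
Completion: 101=9  102=33  103=51  104=18
Turnaround (C−A): 101=6  102=32  103=42  104=16
Finish order: 101 → 104 → 102 → 103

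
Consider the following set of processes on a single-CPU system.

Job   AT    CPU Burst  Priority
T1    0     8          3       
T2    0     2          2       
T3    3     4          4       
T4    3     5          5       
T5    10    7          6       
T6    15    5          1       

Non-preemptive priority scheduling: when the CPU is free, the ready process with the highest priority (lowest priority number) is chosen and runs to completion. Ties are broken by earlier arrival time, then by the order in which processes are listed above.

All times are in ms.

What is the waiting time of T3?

Timeline: | T2 0-2 | T1 2-10 | T3 10-14 | T4 14-19 | T6 19-24 | T5 24-31 |
Completion: T1=10  T2=2  T3=14  T4=19  T5=31  T6=24
Turnaround (C−A): T1=10  T2=2  T3=11  T4=16  T5=21  T6=9
Waiting(T3) = turnaround − burst = 11 − 4 = 7

7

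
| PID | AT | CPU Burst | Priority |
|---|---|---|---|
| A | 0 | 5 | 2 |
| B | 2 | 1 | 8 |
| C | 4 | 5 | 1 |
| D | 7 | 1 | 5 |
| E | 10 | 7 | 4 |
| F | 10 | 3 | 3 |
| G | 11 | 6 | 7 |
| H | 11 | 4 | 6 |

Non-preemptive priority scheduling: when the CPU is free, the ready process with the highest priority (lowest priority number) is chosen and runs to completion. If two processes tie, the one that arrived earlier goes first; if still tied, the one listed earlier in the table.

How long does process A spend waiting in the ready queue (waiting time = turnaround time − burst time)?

0

Timeline: | A 0-5 | C 5-10 | F 10-13 | E 13-20 | D 20-21 | H 21-25 | G 25-31 | B 31-32 |
Completion: A=5  B=32  C=10  D=21  E=20  F=13  G=31  H=25
Turnaround (C−A): A=5  B=30  C=6  D=14  E=10  F=3  G=20  H=14
Waiting(A) = turnaround − burst = 5 − 5 = 0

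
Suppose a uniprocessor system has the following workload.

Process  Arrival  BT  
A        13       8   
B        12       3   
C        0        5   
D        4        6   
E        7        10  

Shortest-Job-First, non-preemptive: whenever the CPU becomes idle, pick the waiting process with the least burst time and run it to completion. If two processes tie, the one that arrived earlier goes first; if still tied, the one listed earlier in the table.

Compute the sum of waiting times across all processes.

Timeline: | C 0-5 | D 5-11 | E 11-21 | B 21-24 | A 24-32 |
Completion: A=32  B=24  C=5  D=11  E=21
Waiting = turnaround − burst: A=11, B=9, C=0, D=1, E=4
Total waiting = 11 + 9 + 0 + 1 + 4 = 25

25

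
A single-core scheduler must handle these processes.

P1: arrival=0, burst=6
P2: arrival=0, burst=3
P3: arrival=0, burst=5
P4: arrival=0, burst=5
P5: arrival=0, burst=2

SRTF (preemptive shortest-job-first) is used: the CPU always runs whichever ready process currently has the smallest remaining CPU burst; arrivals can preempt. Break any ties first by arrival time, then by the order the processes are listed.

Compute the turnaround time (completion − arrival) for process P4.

15

Timeline: | P5 0-2 | P2 2-5 | P3 5-10 | P4 10-15 | P1 15-21 |
Completion: P1=21  P2=5  P3=10  P4=15  P5=2
Turnaround (C−A): P1=21  P2=5  P3=10  P4=15  P5=2
Turnaround(P4) = completion − arrival = 15 − 0 = 15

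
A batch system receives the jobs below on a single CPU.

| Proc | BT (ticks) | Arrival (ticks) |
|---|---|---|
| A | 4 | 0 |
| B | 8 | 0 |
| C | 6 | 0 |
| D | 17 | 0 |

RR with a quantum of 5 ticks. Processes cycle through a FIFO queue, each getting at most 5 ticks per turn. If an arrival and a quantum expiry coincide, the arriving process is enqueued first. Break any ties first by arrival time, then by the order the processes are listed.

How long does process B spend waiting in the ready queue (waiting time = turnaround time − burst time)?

Schedule: | A 0-4 | B 4-9 | C 9-14 | D 14-19 | B 19-22 | C 22-23 | D 23-35 |
Completion: A=4  B=22  C=23  D=35
Waiting(B) = turnaround − burst = 22 − 8 = 14

14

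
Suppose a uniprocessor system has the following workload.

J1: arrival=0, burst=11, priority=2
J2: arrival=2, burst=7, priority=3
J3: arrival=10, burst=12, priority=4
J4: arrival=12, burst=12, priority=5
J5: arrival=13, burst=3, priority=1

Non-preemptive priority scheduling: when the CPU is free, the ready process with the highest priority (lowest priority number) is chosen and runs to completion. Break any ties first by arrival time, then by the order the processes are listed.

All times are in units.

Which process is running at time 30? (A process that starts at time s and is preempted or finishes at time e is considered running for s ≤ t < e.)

Timeline: | J1 0-11 | J2 11-18 | J5 18-21 | J3 21-33 | J4 33-45 |
Completion: J1=11  J2=18  J3=33  J4=45  J5=21

J3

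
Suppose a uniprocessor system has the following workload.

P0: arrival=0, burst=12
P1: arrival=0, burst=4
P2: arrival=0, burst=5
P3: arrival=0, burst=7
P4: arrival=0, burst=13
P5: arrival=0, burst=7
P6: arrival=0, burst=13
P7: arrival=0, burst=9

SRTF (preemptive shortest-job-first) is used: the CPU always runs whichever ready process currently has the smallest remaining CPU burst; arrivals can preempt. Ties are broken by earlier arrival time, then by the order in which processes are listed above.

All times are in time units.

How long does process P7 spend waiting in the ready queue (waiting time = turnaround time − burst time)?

Timeline: | P1 0-4 | P2 4-9 | P3 9-16 | P5 16-23 | P7 23-32 | P0 32-44 | P4 44-57 | P6 57-70 |
Completion: P0=44  P1=4  P2=9  P3=16  P4=57  P5=23  P6=70  P7=32
Turnaround (C−A): P0=44  P1=4  P2=9  P3=16  P4=57  P5=23  P6=70  P7=32
Waiting(P7) = turnaround − burst = 32 − 9 = 23

23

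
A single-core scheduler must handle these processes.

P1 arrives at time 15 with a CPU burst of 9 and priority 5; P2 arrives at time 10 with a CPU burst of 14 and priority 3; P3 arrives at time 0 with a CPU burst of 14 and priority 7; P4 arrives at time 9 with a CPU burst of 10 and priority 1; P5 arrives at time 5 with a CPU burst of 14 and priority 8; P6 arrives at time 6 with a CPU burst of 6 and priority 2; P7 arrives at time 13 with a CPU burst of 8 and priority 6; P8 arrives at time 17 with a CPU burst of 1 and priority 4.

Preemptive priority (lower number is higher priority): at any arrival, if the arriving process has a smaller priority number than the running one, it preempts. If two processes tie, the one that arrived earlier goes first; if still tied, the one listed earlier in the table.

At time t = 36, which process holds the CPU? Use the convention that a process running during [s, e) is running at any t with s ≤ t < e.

P8

Schedule: | P3 0-6 | P6 6-9 | P4 9-19 | P6 19-22 | P2 22-36 | P8 36-37 | P1 37-46 | P7 46-54 | P3 54-62 | P5 62-76 |
Completion: P1=46  P2=36  P3=62  P4=19  P5=76  P6=22  P7=54  P8=37
Turnaround (C−A): P1=31  P2=26  P3=62  P4=10  P5=71  P6=16  P7=41  P8=20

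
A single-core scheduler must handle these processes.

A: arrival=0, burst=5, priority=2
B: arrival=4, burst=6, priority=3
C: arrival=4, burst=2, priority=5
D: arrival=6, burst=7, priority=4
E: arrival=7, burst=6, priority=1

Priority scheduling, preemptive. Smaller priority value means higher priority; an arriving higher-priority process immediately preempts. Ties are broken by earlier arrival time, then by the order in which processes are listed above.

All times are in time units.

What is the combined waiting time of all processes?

38

Timeline: | A 0-5 | B 5-7 | E 7-13 | B 13-17 | D 17-24 | C 24-26 |
Completion: A=5  B=17  C=26  D=24  E=13
Turnaround (C−A): A=5  B=13  C=22  D=18  E=6
Waiting = turnaround − burst: A=0, B=7, C=20, D=11, E=0
Total waiting = 0 + 7 + 20 + 11 + 0 = 38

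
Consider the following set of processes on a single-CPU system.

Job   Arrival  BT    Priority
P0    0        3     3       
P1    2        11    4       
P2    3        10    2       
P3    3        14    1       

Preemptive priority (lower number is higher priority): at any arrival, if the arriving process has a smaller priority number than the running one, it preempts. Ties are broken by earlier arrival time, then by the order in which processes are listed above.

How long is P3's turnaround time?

14

Schedule: | P0 0-3 | P3 3-17 | P2 17-27 | P1 27-38 |
Completion: P0=3  P1=38  P2=27  P3=17
Turnaround (C−A): P0=3  P1=36  P2=24  P3=14
Turnaround(P3) = completion − arrival = 17 − 3 = 14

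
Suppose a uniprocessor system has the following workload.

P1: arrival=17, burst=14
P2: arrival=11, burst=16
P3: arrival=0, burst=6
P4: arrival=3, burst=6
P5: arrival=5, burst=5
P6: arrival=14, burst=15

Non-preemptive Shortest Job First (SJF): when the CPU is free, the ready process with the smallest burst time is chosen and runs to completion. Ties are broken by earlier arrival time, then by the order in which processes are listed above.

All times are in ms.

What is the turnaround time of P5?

6

Schedule: | P3 0-6 | P5 6-11 | P4 11-17 | P1 17-31 | P6 31-46 | P2 46-62 |
Completion: P1=31  P2=62  P3=6  P4=17  P5=11  P6=46
Turnaround (C−A): P1=14  P2=51  P3=6  P4=14  P5=6  P6=32
Turnaround(P5) = completion − arrival = 11 − 5 = 6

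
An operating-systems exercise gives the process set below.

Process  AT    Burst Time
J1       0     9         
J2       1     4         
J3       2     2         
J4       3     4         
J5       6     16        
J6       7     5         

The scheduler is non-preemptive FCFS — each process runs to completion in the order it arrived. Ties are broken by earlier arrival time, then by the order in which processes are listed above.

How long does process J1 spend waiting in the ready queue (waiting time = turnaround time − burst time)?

0

Schedule: | J1 0-9 | J2 9-13 | J3 13-15 | J4 15-19 | J5 19-35 | J6 35-40 |
Completion: J1=9  J2=13  J3=15  J4=19  J5=35  J6=40
Turnaround (C−A): J1=9  J2=12  J3=13  J4=16  J5=29  J6=33
Waiting(J1) = turnaround − burst = 9 − 9 = 0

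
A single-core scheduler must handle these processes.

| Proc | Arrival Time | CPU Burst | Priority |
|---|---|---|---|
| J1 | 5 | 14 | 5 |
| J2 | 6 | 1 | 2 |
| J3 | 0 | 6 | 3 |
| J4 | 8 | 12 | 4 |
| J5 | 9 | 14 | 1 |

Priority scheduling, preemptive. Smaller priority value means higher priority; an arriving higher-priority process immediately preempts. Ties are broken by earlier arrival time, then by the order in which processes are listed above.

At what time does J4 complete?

Gantt: | J3 0-6 | J2 6-7 | J1 7-8 | J4 8-9 | J5 9-23 | J4 23-34 | J1 34-47 |
Completion: J1=47  J2=7  J3=6  J4=34  J5=23

34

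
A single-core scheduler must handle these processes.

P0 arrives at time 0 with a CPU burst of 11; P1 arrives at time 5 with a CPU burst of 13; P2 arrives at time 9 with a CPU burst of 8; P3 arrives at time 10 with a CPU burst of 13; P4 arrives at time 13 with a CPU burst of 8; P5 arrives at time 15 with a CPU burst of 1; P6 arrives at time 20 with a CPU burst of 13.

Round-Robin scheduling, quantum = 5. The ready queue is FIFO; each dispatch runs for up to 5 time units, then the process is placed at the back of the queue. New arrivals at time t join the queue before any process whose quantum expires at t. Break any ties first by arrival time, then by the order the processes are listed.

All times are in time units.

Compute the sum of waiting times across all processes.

219

Gantt: | P0 0-5 | P1 5-10 | P0 10-15 | P2 15-20 | P3 20-25 | P1 25-30 | P4 30-35 | P5 35-36 | P0 36-37 | P6 37-42 | P2 42-45 | P3 45-50 | P1 50-53 | P4 53-56 | P6 56-61 | P3 61-64 | P6 64-67 |
Completion: P0=37  P1=53  P2=45  P3=64  P4=56  P5=36  P6=67
Waiting = turnaround − burst: P0=26, P1=35, P2=28, P3=41, P4=35, P5=20, P6=34
Total waiting = 26 + 35 + 28 + 41 + 35 + 20 + 34 = 219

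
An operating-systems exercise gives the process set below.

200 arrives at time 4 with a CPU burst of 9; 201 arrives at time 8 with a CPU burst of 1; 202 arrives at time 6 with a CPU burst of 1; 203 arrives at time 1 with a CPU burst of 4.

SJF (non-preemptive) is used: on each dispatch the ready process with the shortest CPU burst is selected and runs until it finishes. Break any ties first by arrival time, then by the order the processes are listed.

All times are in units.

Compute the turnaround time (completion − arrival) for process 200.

10

Schedule: | idle 0-1 | 203 1-5 | 200 5-14 | 202 14-15 | 201 15-16 |
Completion: 200=14  201=16  202=15  203=5
Turnaround (C−A): 200=10  201=8  202=9  203=4
Turnaround(200) = completion − arrival = 14 − 4 = 10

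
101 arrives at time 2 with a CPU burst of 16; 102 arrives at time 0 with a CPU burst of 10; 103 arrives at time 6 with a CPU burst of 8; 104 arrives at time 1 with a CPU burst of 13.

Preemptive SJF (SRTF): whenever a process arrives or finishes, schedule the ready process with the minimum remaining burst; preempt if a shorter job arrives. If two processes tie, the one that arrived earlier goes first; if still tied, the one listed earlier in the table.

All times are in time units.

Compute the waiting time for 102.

Gantt: | 102 0-10 | 103 10-18 | 104 18-31 | 101 31-47 |
Completion: 101=47  102=10  103=18  104=31
Turnaround (C−A): 101=45  102=10  103=12  104=30
Waiting(102) = turnaround − burst = 10 − 10 = 0

0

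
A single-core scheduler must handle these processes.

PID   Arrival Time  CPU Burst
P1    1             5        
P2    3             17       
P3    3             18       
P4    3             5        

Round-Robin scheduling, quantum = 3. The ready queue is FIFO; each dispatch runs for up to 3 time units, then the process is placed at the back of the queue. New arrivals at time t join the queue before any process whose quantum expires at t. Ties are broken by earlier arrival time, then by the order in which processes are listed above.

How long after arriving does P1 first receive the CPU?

Timeline: | idle 0-1 | P1 1-4 | P2 4-7 | P3 7-10 | P4 10-13 | P1 13-15 | P2 15-18 | P3 18-21 | P4 21-23 | P2 23-26 | P3 26-29 | P2 29-32 | P3 32-35 | P2 35-38 | P3 38-41 | P2 41-43 | P3 43-46 |
Completion: P1=15  P2=43  P3=46  P4=23
Turnaround (C−A): P1=14  P2=40  P3=43  P4=20
Response(P1) = first start − arrival = 1 − 1 = 0

0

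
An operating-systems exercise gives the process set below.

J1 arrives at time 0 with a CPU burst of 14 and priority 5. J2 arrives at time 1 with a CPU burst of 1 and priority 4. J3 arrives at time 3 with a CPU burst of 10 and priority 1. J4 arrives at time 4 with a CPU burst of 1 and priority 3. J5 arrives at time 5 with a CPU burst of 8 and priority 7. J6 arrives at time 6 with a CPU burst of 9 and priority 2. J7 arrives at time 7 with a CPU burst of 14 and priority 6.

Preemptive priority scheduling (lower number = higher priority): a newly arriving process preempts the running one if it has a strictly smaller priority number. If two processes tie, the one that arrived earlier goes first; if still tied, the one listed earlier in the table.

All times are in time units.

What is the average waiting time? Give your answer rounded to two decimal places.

16.86

Gantt: | J1 0-1 | J2 1-2 | J1 2-3 | J3 3-13 | J6 13-22 | J4 22-23 | J1 23-35 | J7 35-49 | J5 49-57 |
Completion: J1=35  J2=2  J3=13  J4=23  J5=57  J6=22  J7=49
Waiting times: J1=21, J2=0, J3=0, J4=18, J5=44, J6=7, J7=28
Average waiting = (21+0+0+18+44+7+28) / 7 = 118/7 = 16.86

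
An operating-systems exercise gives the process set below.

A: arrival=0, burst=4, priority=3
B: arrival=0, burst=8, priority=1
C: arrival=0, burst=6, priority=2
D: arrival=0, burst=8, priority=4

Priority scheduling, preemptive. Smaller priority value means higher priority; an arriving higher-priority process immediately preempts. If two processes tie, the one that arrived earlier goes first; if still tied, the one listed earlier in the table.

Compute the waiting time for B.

0

Timeline: | B 0-8 | C 8-14 | A 14-18 | D 18-26 |
Completion: A=18  B=8  C=14  D=26
Turnaround (C−A): A=18  B=8  C=14  D=26
Waiting(B) = turnaround − burst = 8 − 8 = 0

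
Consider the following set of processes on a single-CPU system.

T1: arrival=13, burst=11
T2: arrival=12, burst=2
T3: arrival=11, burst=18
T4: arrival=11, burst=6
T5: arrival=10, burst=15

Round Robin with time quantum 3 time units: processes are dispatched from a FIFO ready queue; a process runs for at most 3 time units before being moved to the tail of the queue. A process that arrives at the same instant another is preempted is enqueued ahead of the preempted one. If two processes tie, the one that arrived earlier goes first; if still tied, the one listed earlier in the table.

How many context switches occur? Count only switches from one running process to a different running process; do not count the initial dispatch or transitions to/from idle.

16

Schedule: | idle 0-10 | T5 10-13 | T3 13-16 | T4 16-19 | T2 19-21 | T1 21-24 | T5 24-27 | T3 27-30 | T4 30-33 | T1 33-36 | T5 36-39 | T3 39-42 | T1 42-45 | T5 45-48 | T3 48-51 | T1 51-53 | T5 53-56 | T3 56-62 |
Completion: T1=53  T2=21  T3=62  T4=33  T5=56
Turnaround (C−A): T1=40  T2=9  T3=51  T4=22  T5=46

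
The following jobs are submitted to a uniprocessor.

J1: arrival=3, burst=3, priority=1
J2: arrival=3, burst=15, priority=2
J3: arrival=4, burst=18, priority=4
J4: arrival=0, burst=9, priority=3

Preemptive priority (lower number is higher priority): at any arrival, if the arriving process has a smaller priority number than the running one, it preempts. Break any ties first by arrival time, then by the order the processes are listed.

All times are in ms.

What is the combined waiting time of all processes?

44

Gantt: | J4 0-3 | J1 3-6 | J2 6-21 | J4 21-27 | J3 27-45 |
Completion: J1=6  J2=21  J3=45  J4=27
Waiting = turnaround − burst: J1=0, J2=3, J3=23, J4=18
Total waiting = 0 + 3 + 23 + 18 = 44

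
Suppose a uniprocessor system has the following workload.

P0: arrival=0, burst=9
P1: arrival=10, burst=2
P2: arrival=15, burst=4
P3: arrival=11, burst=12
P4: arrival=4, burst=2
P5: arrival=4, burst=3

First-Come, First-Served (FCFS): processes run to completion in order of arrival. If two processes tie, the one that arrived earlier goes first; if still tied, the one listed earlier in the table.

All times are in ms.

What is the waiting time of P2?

13

Timeline: | P0 0-9 | P4 9-11 | P5 11-14 | P1 14-16 | P3 16-28 | P2 28-32 |
Completion: P0=9  P1=16  P2=32  P3=28  P4=11  P5=14
Turnaround (C−A): P0=9  P1=6  P2=17  P3=17  P4=7  P5=10
Waiting(P2) = turnaround − burst = 17 − 4 = 13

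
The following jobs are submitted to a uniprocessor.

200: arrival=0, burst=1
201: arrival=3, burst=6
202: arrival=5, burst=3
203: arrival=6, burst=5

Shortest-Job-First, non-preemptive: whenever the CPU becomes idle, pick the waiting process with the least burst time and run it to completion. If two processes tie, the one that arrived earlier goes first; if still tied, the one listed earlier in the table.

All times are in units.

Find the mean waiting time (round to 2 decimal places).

2.50

Timeline: | 200 0-1 | idle 1-3 | 201 3-9 | 202 9-12 | 203 12-17 |
Completion: 200=1  201=9  202=12  203=17
Turnaround (C−A): 200=1  201=6  202=7  203=11
Waiting times: 200=0, 201=0, 202=4, 203=6
Average waiting = (0+0+4+6) / 4 = 10/4 = 2.50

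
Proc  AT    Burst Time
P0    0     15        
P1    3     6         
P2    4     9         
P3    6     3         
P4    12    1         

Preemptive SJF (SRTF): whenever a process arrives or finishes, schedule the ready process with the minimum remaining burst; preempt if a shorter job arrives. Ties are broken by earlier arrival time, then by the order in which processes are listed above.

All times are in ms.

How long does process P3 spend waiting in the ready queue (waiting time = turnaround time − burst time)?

3

Gantt: | P0 0-3 | P1 3-9 | P3 9-12 | P4 12-13 | P2 13-22 | P0 22-34 |
Completion: P0=34  P1=9  P2=22  P3=12  P4=13
Waiting(P3) = turnaround − burst = 6 − 3 = 3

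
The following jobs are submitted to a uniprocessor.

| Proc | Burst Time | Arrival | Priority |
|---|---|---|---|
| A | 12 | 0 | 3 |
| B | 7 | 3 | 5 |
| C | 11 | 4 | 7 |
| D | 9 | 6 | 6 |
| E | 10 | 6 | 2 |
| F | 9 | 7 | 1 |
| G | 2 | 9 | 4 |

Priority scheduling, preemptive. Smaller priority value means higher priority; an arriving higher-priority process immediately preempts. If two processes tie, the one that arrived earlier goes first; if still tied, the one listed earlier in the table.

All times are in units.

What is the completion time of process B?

Gantt: | A 0-6 | E 6-7 | F 7-16 | E 16-25 | A 25-31 | G 31-33 | B 33-40 | D 40-49 | C 49-60 |
Completion: A=31  B=40  C=60  D=49  E=25  F=16  G=33

40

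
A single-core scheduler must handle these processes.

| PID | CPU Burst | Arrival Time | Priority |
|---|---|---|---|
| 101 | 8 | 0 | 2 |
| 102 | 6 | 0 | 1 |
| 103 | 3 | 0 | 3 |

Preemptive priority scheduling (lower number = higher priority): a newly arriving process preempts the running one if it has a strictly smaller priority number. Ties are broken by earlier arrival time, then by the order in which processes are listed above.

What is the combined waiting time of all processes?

20

Schedule: | 102 0-6 | 101 6-14 | 103 14-17 |
Completion: 101=14  102=6  103=17
Turnaround (C−A): 101=14  102=6  103=17
Waiting = turnaround − burst: 101=6, 102=0, 103=14
Total waiting = 6 + 0 + 14 = 20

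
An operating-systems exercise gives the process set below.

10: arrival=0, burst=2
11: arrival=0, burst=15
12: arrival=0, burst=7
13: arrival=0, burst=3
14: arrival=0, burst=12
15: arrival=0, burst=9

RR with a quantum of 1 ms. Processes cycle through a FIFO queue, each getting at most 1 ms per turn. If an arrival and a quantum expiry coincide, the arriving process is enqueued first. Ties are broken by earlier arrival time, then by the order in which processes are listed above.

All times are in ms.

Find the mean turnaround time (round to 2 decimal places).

30.83

Gantt: | 10 0-1 | 11 1-2 | 12 2-3 | 13 3-4 | 14 4-5 | 15 5-6 | 10 6-7 | 11 7-8 | 12 8-9 | 13 9-10 | 14 10-11 | 15 11-12 | 11 12-13 | 12 13-14 | 13 14-15 | 14 15-16 | 15 16-17 | 11 17-18 | 12 18-19 | 14 19-20 | 15 20-21 | 11 21-22 | 12 22-23 | 14 23-24 | 15 24-25 | 11 25-26 | 12 26-27 | 14 27-28 | 15 28-29 | 11 29-30 | 12 30-31 | 14 31-32 | 15 32-33 | 11 33-34 | 14 34-35 | 15 35-36 | 11 36-37 | 14 37-38 | 15 38-39 | 11 39-40 | 14 40-41 | 11 41-42 | 14 42-43 | 11 43-44 | 14 44-45 | 11 45-48 |
Completion: 10=7  11=48  12=31  13=15  14=45  15=39
Turnaround times: 10=7, 11=48, 12=31, 13=15, 14=45, 15=39
Average turnaround = (7+48+31+15+45+39) / 6 = 185/6 = 30.83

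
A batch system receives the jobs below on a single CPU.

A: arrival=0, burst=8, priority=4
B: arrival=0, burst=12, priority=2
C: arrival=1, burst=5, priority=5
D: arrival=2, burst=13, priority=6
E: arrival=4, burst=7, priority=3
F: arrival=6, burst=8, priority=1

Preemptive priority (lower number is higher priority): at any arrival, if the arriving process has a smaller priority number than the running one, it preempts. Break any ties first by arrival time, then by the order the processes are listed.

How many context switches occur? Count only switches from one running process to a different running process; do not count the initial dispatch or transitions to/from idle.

6

Gantt: | B 0-6 | F 6-14 | B 14-20 | E 20-27 | A 27-35 | C 35-40 | D 40-53 |
Completion: A=35  B=20  C=40  D=53  E=27  F=14
Turnaround (C−A): A=35  B=20  C=39  D=51  E=23  F=8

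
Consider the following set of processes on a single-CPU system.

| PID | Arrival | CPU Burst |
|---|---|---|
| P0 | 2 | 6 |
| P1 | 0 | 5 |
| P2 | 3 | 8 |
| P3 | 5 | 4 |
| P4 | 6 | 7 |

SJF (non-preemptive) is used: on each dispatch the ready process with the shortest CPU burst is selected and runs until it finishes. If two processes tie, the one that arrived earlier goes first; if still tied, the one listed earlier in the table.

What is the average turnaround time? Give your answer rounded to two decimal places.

Timeline: | P1 0-5 | P3 5-9 | P0 9-15 | P4 15-22 | P2 22-30 |
Completion: P0=15  P1=5  P2=30  P3=9  P4=22
Turnaround times: P0=13, P1=5, P2=27, P3=4, P4=16
Average turnaround = (13+5+27+4+16) / 5 = 65/5 = 13.00

13.00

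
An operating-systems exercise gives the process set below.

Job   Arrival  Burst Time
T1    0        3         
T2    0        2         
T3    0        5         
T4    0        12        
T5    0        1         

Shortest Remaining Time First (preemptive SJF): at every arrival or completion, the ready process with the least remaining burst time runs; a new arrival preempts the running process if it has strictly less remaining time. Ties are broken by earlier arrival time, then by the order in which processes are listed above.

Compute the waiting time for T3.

Gantt: | T5 0-1 | T2 1-3 | T1 3-6 | T3 6-11 | T4 11-23 |
Completion: T1=6  T2=3  T3=11  T4=23  T5=1
Turnaround (C−A): T1=6  T2=3  T3=11  T4=23  T5=1
Waiting(T3) = turnaround − burst = 11 − 5 = 6

6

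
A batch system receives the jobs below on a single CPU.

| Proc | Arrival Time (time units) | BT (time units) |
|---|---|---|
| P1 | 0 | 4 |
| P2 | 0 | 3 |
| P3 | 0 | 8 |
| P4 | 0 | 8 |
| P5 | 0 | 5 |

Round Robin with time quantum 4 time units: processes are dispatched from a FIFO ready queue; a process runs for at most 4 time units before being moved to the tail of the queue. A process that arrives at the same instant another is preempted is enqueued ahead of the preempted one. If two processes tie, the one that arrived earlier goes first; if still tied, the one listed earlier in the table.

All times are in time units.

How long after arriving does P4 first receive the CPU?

Gantt: | P1 0-4 | P2 4-7 | P3 7-11 | P4 11-15 | P5 15-19 | P3 19-23 | P4 23-27 | P5 27-28 |
Completion: P1=4  P2=7  P3=23  P4=27  P5=28
Response(P4) = first start − arrival = 11 − 0 = 11

11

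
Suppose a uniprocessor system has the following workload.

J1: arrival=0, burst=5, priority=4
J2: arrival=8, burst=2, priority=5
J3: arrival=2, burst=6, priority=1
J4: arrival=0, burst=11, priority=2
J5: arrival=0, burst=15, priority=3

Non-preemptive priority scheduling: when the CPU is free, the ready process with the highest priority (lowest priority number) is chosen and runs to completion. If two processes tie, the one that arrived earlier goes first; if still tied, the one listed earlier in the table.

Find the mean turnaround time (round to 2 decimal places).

Schedule: | J4 0-11 | J3 11-17 | J5 17-32 | J1 32-37 | J2 37-39 |
Completion: J1=37  J2=39  J3=17  J4=11  J5=32
Turnaround times: J1=37, J2=31, J3=15, J4=11, J5=32
Average turnaround = (37+31+15+11+32) / 5 = 126/5 = 25.20

25.20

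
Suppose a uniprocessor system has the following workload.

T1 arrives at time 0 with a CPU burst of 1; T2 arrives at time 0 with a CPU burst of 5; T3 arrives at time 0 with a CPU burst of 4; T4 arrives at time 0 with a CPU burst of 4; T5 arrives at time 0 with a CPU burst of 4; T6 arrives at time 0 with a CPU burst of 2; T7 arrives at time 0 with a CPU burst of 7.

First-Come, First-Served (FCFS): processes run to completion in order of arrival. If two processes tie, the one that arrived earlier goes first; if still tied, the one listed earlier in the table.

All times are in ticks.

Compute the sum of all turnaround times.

96

Timeline: | T1 0-1 | T2 1-6 | T3 6-10 | T4 10-14 | T5 14-18 | T6 18-20 | T7 20-27 |
Completion: T1=1  T2=6  T3=10  T4=14  T5=18  T6=20  T7=27
Turnaround (C−A): T1=1  T2=6  T3=10  T4=14  T5=18  T6=20  T7=27
Turnaround = completion − arrival: T1=1, T2=6, T3=10, T4=14, T5=18, T6=20, T7=27
Total turnaround = 1 + 6 + 10 + 14 + 18 + 20 + 27 = 96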